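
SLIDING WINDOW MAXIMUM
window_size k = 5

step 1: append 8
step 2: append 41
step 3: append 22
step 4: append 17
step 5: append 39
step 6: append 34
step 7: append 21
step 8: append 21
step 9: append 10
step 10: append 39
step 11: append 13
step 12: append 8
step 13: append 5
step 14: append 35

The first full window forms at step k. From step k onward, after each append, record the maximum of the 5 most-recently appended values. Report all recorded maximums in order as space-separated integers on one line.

Answer: 41 41 39 39 39 39 39 39 39 39

Derivation:
step 1: append 8 -> window=[8] (not full yet)
step 2: append 41 -> window=[8, 41] (not full yet)
step 3: append 22 -> window=[8, 41, 22] (not full yet)
step 4: append 17 -> window=[8, 41, 22, 17] (not full yet)
step 5: append 39 -> window=[8, 41, 22, 17, 39] -> max=41
step 6: append 34 -> window=[41, 22, 17, 39, 34] -> max=41
step 7: append 21 -> window=[22, 17, 39, 34, 21] -> max=39
step 8: append 21 -> window=[17, 39, 34, 21, 21] -> max=39
step 9: append 10 -> window=[39, 34, 21, 21, 10] -> max=39
step 10: append 39 -> window=[34, 21, 21, 10, 39] -> max=39
step 11: append 13 -> window=[21, 21, 10, 39, 13] -> max=39
step 12: append 8 -> window=[21, 10, 39, 13, 8] -> max=39
step 13: append 5 -> window=[10, 39, 13, 8, 5] -> max=39
step 14: append 35 -> window=[39, 13, 8, 5, 35] -> max=39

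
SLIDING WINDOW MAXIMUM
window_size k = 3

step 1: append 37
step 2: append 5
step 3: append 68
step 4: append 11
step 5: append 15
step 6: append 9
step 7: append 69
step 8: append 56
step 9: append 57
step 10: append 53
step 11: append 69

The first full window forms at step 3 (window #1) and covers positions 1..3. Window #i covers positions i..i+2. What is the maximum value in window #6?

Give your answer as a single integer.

Answer: 69

Derivation:
step 1: append 37 -> window=[37] (not full yet)
step 2: append 5 -> window=[37, 5] (not full yet)
step 3: append 68 -> window=[37, 5, 68] -> max=68
step 4: append 11 -> window=[5, 68, 11] -> max=68
step 5: append 15 -> window=[68, 11, 15] -> max=68
step 6: append 9 -> window=[11, 15, 9] -> max=15
step 7: append 69 -> window=[15, 9, 69] -> max=69
step 8: append 56 -> window=[9, 69, 56] -> max=69
Window #6 max = 69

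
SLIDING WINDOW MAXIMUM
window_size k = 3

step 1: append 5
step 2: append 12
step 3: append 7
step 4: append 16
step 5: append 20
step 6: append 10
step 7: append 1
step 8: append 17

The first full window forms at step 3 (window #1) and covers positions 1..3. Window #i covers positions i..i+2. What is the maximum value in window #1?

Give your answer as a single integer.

Answer: 12

Derivation:
step 1: append 5 -> window=[5] (not full yet)
step 2: append 12 -> window=[5, 12] (not full yet)
step 3: append 7 -> window=[5, 12, 7] -> max=12
Window #1 max = 12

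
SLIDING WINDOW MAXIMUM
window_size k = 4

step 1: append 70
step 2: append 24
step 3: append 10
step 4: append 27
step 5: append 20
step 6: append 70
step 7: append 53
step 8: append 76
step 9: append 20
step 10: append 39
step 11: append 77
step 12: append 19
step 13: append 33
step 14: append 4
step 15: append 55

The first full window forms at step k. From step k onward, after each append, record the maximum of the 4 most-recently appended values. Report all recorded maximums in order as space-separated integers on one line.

Answer: 70 27 70 70 76 76 76 77 77 77 77 55

Derivation:
step 1: append 70 -> window=[70] (not full yet)
step 2: append 24 -> window=[70, 24] (not full yet)
step 3: append 10 -> window=[70, 24, 10] (not full yet)
step 4: append 27 -> window=[70, 24, 10, 27] -> max=70
step 5: append 20 -> window=[24, 10, 27, 20] -> max=27
step 6: append 70 -> window=[10, 27, 20, 70] -> max=70
step 7: append 53 -> window=[27, 20, 70, 53] -> max=70
step 8: append 76 -> window=[20, 70, 53, 76] -> max=76
step 9: append 20 -> window=[70, 53, 76, 20] -> max=76
step 10: append 39 -> window=[53, 76, 20, 39] -> max=76
step 11: append 77 -> window=[76, 20, 39, 77] -> max=77
step 12: append 19 -> window=[20, 39, 77, 19] -> max=77
step 13: append 33 -> window=[39, 77, 19, 33] -> max=77
step 14: append 4 -> window=[77, 19, 33, 4] -> max=77
step 15: append 55 -> window=[19, 33, 4, 55] -> max=55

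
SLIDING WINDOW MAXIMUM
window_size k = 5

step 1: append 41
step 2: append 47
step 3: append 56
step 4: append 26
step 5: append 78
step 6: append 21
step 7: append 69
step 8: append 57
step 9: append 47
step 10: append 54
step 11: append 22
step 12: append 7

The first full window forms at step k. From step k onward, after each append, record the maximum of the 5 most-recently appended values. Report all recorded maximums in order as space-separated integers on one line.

Answer: 78 78 78 78 78 69 69 57

Derivation:
step 1: append 41 -> window=[41] (not full yet)
step 2: append 47 -> window=[41, 47] (not full yet)
step 3: append 56 -> window=[41, 47, 56] (not full yet)
step 4: append 26 -> window=[41, 47, 56, 26] (not full yet)
step 5: append 78 -> window=[41, 47, 56, 26, 78] -> max=78
step 6: append 21 -> window=[47, 56, 26, 78, 21] -> max=78
step 7: append 69 -> window=[56, 26, 78, 21, 69] -> max=78
step 8: append 57 -> window=[26, 78, 21, 69, 57] -> max=78
step 9: append 47 -> window=[78, 21, 69, 57, 47] -> max=78
step 10: append 54 -> window=[21, 69, 57, 47, 54] -> max=69
step 11: append 22 -> window=[69, 57, 47, 54, 22] -> max=69
step 12: append 7 -> window=[57, 47, 54, 22, 7] -> max=57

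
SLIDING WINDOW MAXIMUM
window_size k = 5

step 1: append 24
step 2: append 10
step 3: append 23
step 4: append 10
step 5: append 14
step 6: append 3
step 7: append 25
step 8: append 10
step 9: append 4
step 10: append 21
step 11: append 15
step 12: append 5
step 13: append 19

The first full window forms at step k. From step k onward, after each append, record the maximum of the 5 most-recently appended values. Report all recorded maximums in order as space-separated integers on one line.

step 1: append 24 -> window=[24] (not full yet)
step 2: append 10 -> window=[24, 10] (not full yet)
step 3: append 23 -> window=[24, 10, 23] (not full yet)
step 4: append 10 -> window=[24, 10, 23, 10] (not full yet)
step 5: append 14 -> window=[24, 10, 23, 10, 14] -> max=24
step 6: append 3 -> window=[10, 23, 10, 14, 3] -> max=23
step 7: append 25 -> window=[23, 10, 14, 3, 25] -> max=25
step 8: append 10 -> window=[10, 14, 3, 25, 10] -> max=25
step 9: append 4 -> window=[14, 3, 25, 10, 4] -> max=25
step 10: append 21 -> window=[3, 25, 10, 4, 21] -> max=25
step 11: append 15 -> window=[25, 10, 4, 21, 15] -> max=25
step 12: append 5 -> window=[10, 4, 21, 15, 5] -> max=21
step 13: append 19 -> window=[4, 21, 15, 5, 19] -> max=21

Answer: 24 23 25 25 25 25 25 21 21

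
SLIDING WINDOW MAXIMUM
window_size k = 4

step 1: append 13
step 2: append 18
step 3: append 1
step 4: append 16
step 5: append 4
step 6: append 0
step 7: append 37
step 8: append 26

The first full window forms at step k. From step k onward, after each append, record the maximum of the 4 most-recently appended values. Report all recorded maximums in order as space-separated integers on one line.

Answer: 18 18 16 37 37

Derivation:
step 1: append 13 -> window=[13] (not full yet)
step 2: append 18 -> window=[13, 18] (not full yet)
step 3: append 1 -> window=[13, 18, 1] (not full yet)
step 4: append 16 -> window=[13, 18, 1, 16] -> max=18
step 5: append 4 -> window=[18, 1, 16, 4] -> max=18
step 6: append 0 -> window=[1, 16, 4, 0] -> max=16
step 7: append 37 -> window=[16, 4, 0, 37] -> max=37
step 8: append 26 -> window=[4, 0, 37, 26] -> max=37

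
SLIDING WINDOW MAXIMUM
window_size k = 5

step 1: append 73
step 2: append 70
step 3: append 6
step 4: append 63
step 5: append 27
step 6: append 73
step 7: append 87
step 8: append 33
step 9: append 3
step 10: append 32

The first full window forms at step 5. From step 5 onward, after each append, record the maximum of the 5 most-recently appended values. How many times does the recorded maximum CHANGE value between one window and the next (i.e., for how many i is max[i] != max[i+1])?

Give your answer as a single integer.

step 1: append 73 -> window=[73] (not full yet)
step 2: append 70 -> window=[73, 70] (not full yet)
step 3: append 6 -> window=[73, 70, 6] (not full yet)
step 4: append 63 -> window=[73, 70, 6, 63] (not full yet)
step 5: append 27 -> window=[73, 70, 6, 63, 27] -> max=73
step 6: append 73 -> window=[70, 6, 63, 27, 73] -> max=73
step 7: append 87 -> window=[6, 63, 27, 73, 87] -> max=87
step 8: append 33 -> window=[63, 27, 73, 87, 33] -> max=87
step 9: append 3 -> window=[27, 73, 87, 33, 3] -> max=87
step 10: append 32 -> window=[73, 87, 33, 3, 32] -> max=87
Recorded maximums: 73 73 87 87 87 87
Changes between consecutive maximums: 1

Answer: 1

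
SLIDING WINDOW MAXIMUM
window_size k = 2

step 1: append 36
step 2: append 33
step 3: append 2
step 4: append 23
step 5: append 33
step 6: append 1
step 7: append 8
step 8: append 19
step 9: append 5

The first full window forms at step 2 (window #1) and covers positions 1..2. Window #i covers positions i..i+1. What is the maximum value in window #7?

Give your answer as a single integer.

Answer: 19

Derivation:
step 1: append 36 -> window=[36] (not full yet)
step 2: append 33 -> window=[36, 33] -> max=36
step 3: append 2 -> window=[33, 2] -> max=33
step 4: append 23 -> window=[2, 23] -> max=23
step 5: append 33 -> window=[23, 33] -> max=33
step 6: append 1 -> window=[33, 1] -> max=33
step 7: append 8 -> window=[1, 8] -> max=8
step 8: append 19 -> window=[8, 19] -> max=19
Window #7 max = 19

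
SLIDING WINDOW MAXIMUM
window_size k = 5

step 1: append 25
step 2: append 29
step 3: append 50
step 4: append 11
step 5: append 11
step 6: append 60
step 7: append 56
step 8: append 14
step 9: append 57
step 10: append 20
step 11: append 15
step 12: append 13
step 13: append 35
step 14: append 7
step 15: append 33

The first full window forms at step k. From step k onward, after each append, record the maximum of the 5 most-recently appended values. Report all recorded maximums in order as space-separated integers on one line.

Answer: 50 60 60 60 60 60 57 57 57 35 35

Derivation:
step 1: append 25 -> window=[25] (not full yet)
step 2: append 29 -> window=[25, 29] (not full yet)
step 3: append 50 -> window=[25, 29, 50] (not full yet)
step 4: append 11 -> window=[25, 29, 50, 11] (not full yet)
step 5: append 11 -> window=[25, 29, 50, 11, 11] -> max=50
step 6: append 60 -> window=[29, 50, 11, 11, 60] -> max=60
step 7: append 56 -> window=[50, 11, 11, 60, 56] -> max=60
step 8: append 14 -> window=[11, 11, 60, 56, 14] -> max=60
step 9: append 57 -> window=[11, 60, 56, 14, 57] -> max=60
step 10: append 20 -> window=[60, 56, 14, 57, 20] -> max=60
step 11: append 15 -> window=[56, 14, 57, 20, 15] -> max=57
step 12: append 13 -> window=[14, 57, 20, 15, 13] -> max=57
step 13: append 35 -> window=[57, 20, 15, 13, 35] -> max=57
step 14: append 7 -> window=[20, 15, 13, 35, 7] -> max=35
step 15: append 33 -> window=[15, 13, 35, 7, 33] -> max=35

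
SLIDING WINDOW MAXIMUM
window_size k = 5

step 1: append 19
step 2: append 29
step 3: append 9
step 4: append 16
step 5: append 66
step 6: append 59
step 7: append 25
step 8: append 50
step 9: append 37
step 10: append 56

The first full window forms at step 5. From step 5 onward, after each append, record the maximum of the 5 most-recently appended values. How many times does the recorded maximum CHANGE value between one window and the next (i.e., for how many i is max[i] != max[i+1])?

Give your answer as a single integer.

step 1: append 19 -> window=[19] (not full yet)
step 2: append 29 -> window=[19, 29] (not full yet)
step 3: append 9 -> window=[19, 29, 9] (not full yet)
step 4: append 16 -> window=[19, 29, 9, 16] (not full yet)
step 5: append 66 -> window=[19, 29, 9, 16, 66] -> max=66
step 6: append 59 -> window=[29, 9, 16, 66, 59] -> max=66
step 7: append 25 -> window=[9, 16, 66, 59, 25] -> max=66
step 8: append 50 -> window=[16, 66, 59, 25, 50] -> max=66
step 9: append 37 -> window=[66, 59, 25, 50, 37] -> max=66
step 10: append 56 -> window=[59, 25, 50, 37, 56] -> max=59
Recorded maximums: 66 66 66 66 66 59
Changes between consecutive maximums: 1

Answer: 1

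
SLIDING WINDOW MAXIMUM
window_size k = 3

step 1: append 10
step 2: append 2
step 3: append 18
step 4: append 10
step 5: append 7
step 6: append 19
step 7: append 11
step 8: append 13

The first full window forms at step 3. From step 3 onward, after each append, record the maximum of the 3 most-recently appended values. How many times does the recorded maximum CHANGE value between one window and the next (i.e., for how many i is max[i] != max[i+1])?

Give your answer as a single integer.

Answer: 1

Derivation:
step 1: append 10 -> window=[10] (not full yet)
step 2: append 2 -> window=[10, 2] (not full yet)
step 3: append 18 -> window=[10, 2, 18] -> max=18
step 4: append 10 -> window=[2, 18, 10] -> max=18
step 5: append 7 -> window=[18, 10, 7] -> max=18
step 6: append 19 -> window=[10, 7, 19] -> max=19
step 7: append 11 -> window=[7, 19, 11] -> max=19
step 8: append 13 -> window=[19, 11, 13] -> max=19
Recorded maximums: 18 18 18 19 19 19
Changes between consecutive maximums: 1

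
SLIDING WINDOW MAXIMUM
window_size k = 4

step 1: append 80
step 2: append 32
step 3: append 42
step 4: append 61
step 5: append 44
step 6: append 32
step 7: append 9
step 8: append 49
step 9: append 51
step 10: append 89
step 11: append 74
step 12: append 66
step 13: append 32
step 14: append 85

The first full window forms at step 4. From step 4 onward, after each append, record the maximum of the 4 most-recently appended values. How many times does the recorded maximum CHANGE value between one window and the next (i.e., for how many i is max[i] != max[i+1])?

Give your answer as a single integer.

Answer: 5

Derivation:
step 1: append 80 -> window=[80] (not full yet)
step 2: append 32 -> window=[80, 32] (not full yet)
step 3: append 42 -> window=[80, 32, 42] (not full yet)
step 4: append 61 -> window=[80, 32, 42, 61] -> max=80
step 5: append 44 -> window=[32, 42, 61, 44] -> max=61
step 6: append 32 -> window=[42, 61, 44, 32] -> max=61
step 7: append 9 -> window=[61, 44, 32, 9] -> max=61
step 8: append 49 -> window=[44, 32, 9, 49] -> max=49
step 9: append 51 -> window=[32, 9, 49, 51] -> max=51
step 10: append 89 -> window=[9, 49, 51, 89] -> max=89
step 11: append 74 -> window=[49, 51, 89, 74] -> max=89
step 12: append 66 -> window=[51, 89, 74, 66] -> max=89
step 13: append 32 -> window=[89, 74, 66, 32] -> max=89
step 14: append 85 -> window=[74, 66, 32, 85] -> max=85
Recorded maximums: 80 61 61 61 49 51 89 89 89 89 85
Changes between consecutive maximums: 5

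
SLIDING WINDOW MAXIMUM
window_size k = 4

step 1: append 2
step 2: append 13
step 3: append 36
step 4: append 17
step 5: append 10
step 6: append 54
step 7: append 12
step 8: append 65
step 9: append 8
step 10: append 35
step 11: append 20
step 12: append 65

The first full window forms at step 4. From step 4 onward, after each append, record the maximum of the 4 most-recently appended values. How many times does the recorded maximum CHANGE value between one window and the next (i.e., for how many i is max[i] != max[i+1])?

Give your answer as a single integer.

Answer: 2

Derivation:
step 1: append 2 -> window=[2] (not full yet)
step 2: append 13 -> window=[2, 13] (not full yet)
step 3: append 36 -> window=[2, 13, 36] (not full yet)
step 4: append 17 -> window=[2, 13, 36, 17] -> max=36
step 5: append 10 -> window=[13, 36, 17, 10] -> max=36
step 6: append 54 -> window=[36, 17, 10, 54] -> max=54
step 7: append 12 -> window=[17, 10, 54, 12] -> max=54
step 8: append 65 -> window=[10, 54, 12, 65] -> max=65
step 9: append 8 -> window=[54, 12, 65, 8] -> max=65
step 10: append 35 -> window=[12, 65, 8, 35] -> max=65
step 11: append 20 -> window=[65, 8, 35, 20] -> max=65
step 12: append 65 -> window=[8, 35, 20, 65] -> max=65
Recorded maximums: 36 36 54 54 65 65 65 65 65
Changes between consecutive maximums: 2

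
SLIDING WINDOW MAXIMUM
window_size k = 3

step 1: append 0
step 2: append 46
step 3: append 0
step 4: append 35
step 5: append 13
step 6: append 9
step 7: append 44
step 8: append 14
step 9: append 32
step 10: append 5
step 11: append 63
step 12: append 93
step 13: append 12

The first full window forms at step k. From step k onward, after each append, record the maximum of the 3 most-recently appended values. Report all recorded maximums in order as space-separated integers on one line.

Answer: 46 46 35 35 44 44 44 32 63 93 93

Derivation:
step 1: append 0 -> window=[0] (not full yet)
step 2: append 46 -> window=[0, 46] (not full yet)
step 3: append 0 -> window=[0, 46, 0] -> max=46
step 4: append 35 -> window=[46, 0, 35] -> max=46
step 5: append 13 -> window=[0, 35, 13] -> max=35
step 6: append 9 -> window=[35, 13, 9] -> max=35
step 7: append 44 -> window=[13, 9, 44] -> max=44
step 8: append 14 -> window=[9, 44, 14] -> max=44
step 9: append 32 -> window=[44, 14, 32] -> max=44
step 10: append 5 -> window=[14, 32, 5] -> max=32
step 11: append 63 -> window=[32, 5, 63] -> max=63
step 12: append 93 -> window=[5, 63, 93] -> max=93
step 13: append 12 -> window=[63, 93, 12] -> max=93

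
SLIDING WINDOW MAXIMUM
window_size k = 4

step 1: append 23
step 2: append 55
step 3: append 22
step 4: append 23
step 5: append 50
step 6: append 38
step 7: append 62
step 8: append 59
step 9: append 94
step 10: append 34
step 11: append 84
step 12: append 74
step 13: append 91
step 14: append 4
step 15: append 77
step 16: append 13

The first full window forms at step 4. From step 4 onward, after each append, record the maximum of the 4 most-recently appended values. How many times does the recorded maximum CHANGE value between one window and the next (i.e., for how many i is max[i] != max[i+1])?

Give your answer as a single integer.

Answer: 4

Derivation:
step 1: append 23 -> window=[23] (not full yet)
step 2: append 55 -> window=[23, 55] (not full yet)
step 3: append 22 -> window=[23, 55, 22] (not full yet)
step 4: append 23 -> window=[23, 55, 22, 23] -> max=55
step 5: append 50 -> window=[55, 22, 23, 50] -> max=55
step 6: append 38 -> window=[22, 23, 50, 38] -> max=50
step 7: append 62 -> window=[23, 50, 38, 62] -> max=62
step 8: append 59 -> window=[50, 38, 62, 59] -> max=62
step 9: append 94 -> window=[38, 62, 59, 94] -> max=94
step 10: append 34 -> window=[62, 59, 94, 34] -> max=94
step 11: append 84 -> window=[59, 94, 34, 84] -> max=94
step 12: append 74 -> window=[94, 34, 84, 74] -> max=94
step 13: append 91 -> window=[34, 84, 74, 91] -> max=91
step 14: append 4 -> window=[84, 74, 91, 4] -> max=91
step 15: append 77 -> window=[74, 91, 4, 77] -> max=91
step 16: append 13 -> window=[91, 4, 77, 13] -> max=91
Recorded maximums: 55 55 50 62 62 94 94 94 94 91 91 91 91
Changes between consecutive maximums: 4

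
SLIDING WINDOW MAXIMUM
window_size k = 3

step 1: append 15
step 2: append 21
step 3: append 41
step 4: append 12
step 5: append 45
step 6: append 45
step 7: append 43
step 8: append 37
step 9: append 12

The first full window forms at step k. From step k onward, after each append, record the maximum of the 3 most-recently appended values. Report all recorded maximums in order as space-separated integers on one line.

step 1: append 15 -> window=[15] (not full yet)
step 2: append 21 -> window=[15, 21] (not full yet)
step 3: append 41 -> window=[15, 21, 41] -> max=41
step 4: append 12 -> window=[21, 41, 12] -> max=41
step 5: append 45 -> window=[41, 12, 45] -> max=45
step 6: append 45 -> window=[12, 45, 45] -> max=45
step 7: append 43 -> window=[45, 45, 43] -> max=45
step 8: append 37 -> window=[45, 43, 37] -> max=45
step 9: append 12 -> window=[43, 37, 12] -> max=43

Answer: 41 41 45 45 45 45 43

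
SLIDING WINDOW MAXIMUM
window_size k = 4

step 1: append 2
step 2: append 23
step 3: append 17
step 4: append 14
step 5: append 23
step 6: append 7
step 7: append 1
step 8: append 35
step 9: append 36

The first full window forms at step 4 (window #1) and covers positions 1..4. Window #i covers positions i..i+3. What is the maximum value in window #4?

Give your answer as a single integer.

Answer: 23

Derivation:
step 1: append 2 -> window=[2] (not full yet)
step 2: append 23 -> window=[2, 23] (not full yet)
step 3: append 17 -> window=[2, 23, 17] (not full yet)
step 4: append 14 -> window=[2, 23, 17, 14] -> max=23
step 5: append 23 -> window=[23, 17, 14, 23] -> max=23
step 6: append 7 -> window=[17, 14, 23, 7] -> max=23
step 7: append 1 -> window=[14, 23, 7, 1] -> max=23
Window #4 max = 23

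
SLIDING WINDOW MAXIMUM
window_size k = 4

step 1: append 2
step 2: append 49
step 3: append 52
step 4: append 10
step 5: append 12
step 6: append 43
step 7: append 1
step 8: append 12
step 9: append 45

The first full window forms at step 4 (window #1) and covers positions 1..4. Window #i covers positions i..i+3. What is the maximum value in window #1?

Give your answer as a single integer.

Answer: 52

Derivation:
step 1: append 2 -> window=[2] (not full yet)
step 2: append 49 -> window=[2, 49] (not full yet)
step 3: append 52 -> window=[2, 49, 52] (not full yet)
step 4: append 10 -> window=[2, 49, 52, 10] -> max=52
Window #1 max = 52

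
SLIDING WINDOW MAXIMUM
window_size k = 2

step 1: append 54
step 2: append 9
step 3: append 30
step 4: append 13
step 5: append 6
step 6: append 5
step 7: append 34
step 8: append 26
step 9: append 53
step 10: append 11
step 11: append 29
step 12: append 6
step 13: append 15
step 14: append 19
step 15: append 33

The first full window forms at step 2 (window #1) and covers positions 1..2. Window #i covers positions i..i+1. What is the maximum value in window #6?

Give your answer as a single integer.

Answer: 34

Derivation:
step 1: append 54 -> window=[54] (not full yet)
step 2: append 9 -> window=[54, 9] -> max=54
step 3: append 30 -> window=[9, 30] -> max=30
step 4: append 13 -> window=[30, 13] -> max=30
step 5: append 6 -> window=[13, 6] -> max=13
step 6: append 5 -> window=[6, 5] -> max=6
step 7: append 34 -> window=[5, 34] -> max=34
Window #6 max = 34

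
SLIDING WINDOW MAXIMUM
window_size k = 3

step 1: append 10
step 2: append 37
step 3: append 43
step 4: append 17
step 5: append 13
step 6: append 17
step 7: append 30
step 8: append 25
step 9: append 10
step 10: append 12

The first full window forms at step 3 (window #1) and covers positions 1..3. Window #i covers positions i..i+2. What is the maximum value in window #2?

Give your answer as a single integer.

step 1: append 10 -> window=[10] (not full yet)
step 2: append 37 -> window=[10, 37] (not full yet)
step 3: append 43 -> window=[10, 37, 43] -> max=43
step 4: append 17 -> window=[37, 43, 17] -> max=43
Window #2 max = 43

Answer: 43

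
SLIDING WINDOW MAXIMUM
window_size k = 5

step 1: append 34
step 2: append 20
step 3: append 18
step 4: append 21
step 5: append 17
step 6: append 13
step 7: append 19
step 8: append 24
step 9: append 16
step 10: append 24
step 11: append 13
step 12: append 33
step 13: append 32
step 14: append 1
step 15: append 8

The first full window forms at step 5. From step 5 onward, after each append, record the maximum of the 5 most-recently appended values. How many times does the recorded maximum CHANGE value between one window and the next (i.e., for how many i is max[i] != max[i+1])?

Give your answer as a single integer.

Answer: 3

Derivation:
step 1: append 34 -> window=[34] (not full yet)
step 2: append 20 -> window=[34, 20] (not full yet)
step 3: append 18 -> window=[34, 20, 18] (not full yet)
step 4: append 21 -> window=[34, 20, 18, 21] (not full yet)
step 5: append 17 -> window=[34, 20, 18, 21, 17] -> max=34
step 6: append 13 -> window=[20, 18, 21, 17, 13] -> max=21
step 7: append 19 -> window=[18, 21, 17, 13, 19] -> max=21
step 8: append 24 -> window=[21, 17, 13, 19, 24] -> max=24
step 9: append 16 -> window=[17, 13, 19, 24, 16] -> max=24
step 10: append 24 -> window=[13, 19, 24, 16, 24] -> max=24
step 11: append 13 -> window=[19, 24, 16, 24, 13] -> max=24
step 12: append 33 -> window=[24, 16, 24, 13, 33] -> max=33
step 13: append 32 -> window=[16, 24, 13, 33, 32] -> max=33
step 14: append 1 -> window=[24, 13, 33, 32, 1] -> max=33
step 15: append 8 -> window=[13, 33, 32, 1, 8] -> max=33
Recorded maximums: 34 21 21 24 24 24 24 33 33 33 33
Changes between consecutive maximums: 3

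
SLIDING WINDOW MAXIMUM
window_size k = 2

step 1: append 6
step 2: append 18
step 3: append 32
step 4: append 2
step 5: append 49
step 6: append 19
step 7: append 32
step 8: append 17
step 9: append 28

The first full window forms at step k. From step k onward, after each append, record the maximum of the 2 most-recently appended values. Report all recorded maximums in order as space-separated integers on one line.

Answer: 18 32 32 49 49 32 32 28

Derivation:
step 1: append 6 -> window=[6] (not full yet)
step 2: append 18 -> window=[6, 18] -> max=18
step 3: append 32 -> window=[18, 32] -> max=32
step 4: append 2 -> window=[32, 2] -> max=32
step 5: append 49 -> window=[2, 49] -> max=49
step 6: append 19 -> window=[49, 19] -> max=49
step 7: append 32 -> window=[19, 32] -> max=32
step 8: append 17 -> window=[32, 17] -> max=32
step 9: append 28 -> window=[17, 28] -> max=28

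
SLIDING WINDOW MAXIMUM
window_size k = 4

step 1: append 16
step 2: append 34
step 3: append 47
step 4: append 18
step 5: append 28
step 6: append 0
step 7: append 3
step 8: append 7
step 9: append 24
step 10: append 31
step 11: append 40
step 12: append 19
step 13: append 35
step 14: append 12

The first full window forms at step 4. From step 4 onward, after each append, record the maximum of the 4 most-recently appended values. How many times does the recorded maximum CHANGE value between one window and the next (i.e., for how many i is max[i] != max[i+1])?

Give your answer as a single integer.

Answer: 4

Derivation:
step 1: append 16 -> window=[16] (not full yet)
step 2: append 34 -> window=[16, 34] (not full yet)
step 3: append 47 -> window=[16, 34, 47] (not full yet)
step 4: append 18 -> window=[16, 34, 47, 18] -> max=47
step 5: append 28 -> window=[34, 47, 18, 28] -> max=47
step 6: append 0 -> window=[47, 18, 28, 0] -> max=47
step 7: append 3 -> window=[18, 28, 0, 3] -> max=28
step 8: append 7 -> window=[28, 0, 3, 7] -> max=28
step 9: append 24 -> window=[0, 3, 7, 24] -> max=24
step 10: append 31 -> window=[3, 7, 24, 31] -> max=31
step 11: append 40 -> window=[7, 24, 31, 40] -> max=40
step 12: append 19 -> window=[24, 31, 40, 19] -> max=40
step 13: append 35 -> window=[31, 40, 19, 35] -> max=40
step 14: append 12 -> window=[40, 19, 35, 12] -> max=40
Recorded maximums: 47 47 47 28 28 24 31 40 40 40 40
Changes between consecutive maximums: 4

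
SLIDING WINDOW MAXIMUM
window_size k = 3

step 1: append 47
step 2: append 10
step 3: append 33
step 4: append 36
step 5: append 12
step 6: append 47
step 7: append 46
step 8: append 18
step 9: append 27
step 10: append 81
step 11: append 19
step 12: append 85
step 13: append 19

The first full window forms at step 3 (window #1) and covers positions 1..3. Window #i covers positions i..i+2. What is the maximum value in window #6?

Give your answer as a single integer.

Answer: 47

Derivation:
step 1: append 47 -> window=[47] (not full yet)
step 2: append 10 -> window=[47, 10] (not full yet)
step 3: append 33 -> window=[47, 10, 33] -> max=47
step 4: append 36 -> window=[10, 33, 36] -> max=36
step 5: append 12 -> window=[33, 36, 12] -> max=36
step 6: append 47 -> window=[36, 12, 47] -> max=47
step 7: append 46 -> window=[12, 47, 46] -> max=47
step 8: append 18 -> window=[47, 46, 18] -> max=47
Window #6 max = 47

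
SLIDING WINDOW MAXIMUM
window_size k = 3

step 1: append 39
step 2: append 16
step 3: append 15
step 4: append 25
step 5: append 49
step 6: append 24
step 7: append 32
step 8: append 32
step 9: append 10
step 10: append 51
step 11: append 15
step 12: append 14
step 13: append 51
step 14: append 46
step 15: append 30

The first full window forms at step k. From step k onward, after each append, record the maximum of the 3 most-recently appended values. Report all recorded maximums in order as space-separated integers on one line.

step 1: append 39 -> window=[39] (not full yet)
step 2: append 16 -> window=[39, 16] (not full yet)
step 3: append 15 -> window=[39, 16, 15] -> max=39
step 4: append 25 -> window=[16, 15, 25] -> max=25
step 5: append 49 -> window=[15, 25, 49] -> max=49
step 6: append 24 -> window=[25, 49, 24] -> max=49
step 7: append 32 -> window=[49, 24, 32] -> max=49
step 8: append 32 -> window=[24, 32, 32] -> max=32
step 9: append 10 -> window=[32, 32, 10] -> max=32
step 10: append 51 -> window=[32, 10, 51] -> max=51
step 11: append 15 -> window=[10, 51, 15] -> max=51
step 12: append 14 -> window=[51, 15, 14] -> max=51
step 13: append 51 -> window=[15, 14, 51] -> max=51
step 14: append 46 -> window=[14, 51, 46] -> max=51
step 15: append 30 -> window=[51, 46, 30] -> max=51

Answer: 39 25 49 49 49 32 32 51 51 51 51 51 51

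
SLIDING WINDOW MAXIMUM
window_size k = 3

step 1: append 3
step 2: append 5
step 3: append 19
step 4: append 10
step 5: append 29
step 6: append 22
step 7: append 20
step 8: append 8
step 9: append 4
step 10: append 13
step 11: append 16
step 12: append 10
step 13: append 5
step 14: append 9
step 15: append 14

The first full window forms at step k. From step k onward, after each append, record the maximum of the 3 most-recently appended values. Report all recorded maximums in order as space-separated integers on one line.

Answer: 19 19 29 29 29 22 20 13 16 16 16 10 14

Derivation:
step 1: append 3 -> window=[3] (not full yet)
step 2: append 5 -> window=[3, 5] (not full yet)
step 3: append 19 -> window=[3, 5, 19] -> max=19
step 4: append 10 -> window=[5, 19, 10] -> max=19
step 5: append 29 -> window=[19, 10, 29] -> max=29
step 6: append 22 -> window=[10, 29, 22] -> max=29
step 7: append 20 -> window=[29, 22, 20] -> max=29
step 8: append 8 -> window=[22, 20, 8] -> max=22
step 9: append 4 -> window=[20, 8, 4] -> max=20
step 10: append 13 -> window=[8, 4, 13] -> max=13
step 11: append 16 -> window=[4, 13, 16] -> max=16
step 12: append 10 -> window=[13, 16, 10] -> max=16
step 13: append 5 -> window=[16, 10, 5] -> max=16
step 14: append 9 -> window=[10, 5, 9] -> max=10
step 15: append 14 -> window=[5, 9, 14] -> max=14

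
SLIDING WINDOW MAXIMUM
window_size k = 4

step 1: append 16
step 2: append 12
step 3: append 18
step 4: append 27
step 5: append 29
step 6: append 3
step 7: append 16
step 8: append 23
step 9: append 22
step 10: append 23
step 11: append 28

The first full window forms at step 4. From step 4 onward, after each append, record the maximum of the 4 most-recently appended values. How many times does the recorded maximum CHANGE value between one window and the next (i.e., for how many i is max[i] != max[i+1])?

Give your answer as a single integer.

Answer: 3

Derivation:
step 1: append 16 -> window=[16] (not full yet)
step 2: append 12 -> window=[16, 12] (not full yet)
step 3: append 18 -> window=[16, 12, 18] (not full yet)
step 4: append 27 -> window=[16, 12, 18, 27] -> max=27
step 5: append 29 -> window=[12, 18, 27, 29] -> max=29
step 6: append 3 -> window=[18, 27, 29, 3] -> max=29
step 7: append 16 -> window=[27, 29, 3, 16] -> max=29
step 8: append 23 -> window=[29, 3, 16, 23] -> max=29
step 9: append 22 -> window=[3, 16, 23, 22] -> max=23
step 10: append 23 -> window=[16, 23, 22, 23] -> max=23
step 11: append 28 -> window=[23, 22, 23, 28] -> max=28
Recorded maximums: 27 29 29 29 29 23 23 28
Changes between consecutive maximums: 3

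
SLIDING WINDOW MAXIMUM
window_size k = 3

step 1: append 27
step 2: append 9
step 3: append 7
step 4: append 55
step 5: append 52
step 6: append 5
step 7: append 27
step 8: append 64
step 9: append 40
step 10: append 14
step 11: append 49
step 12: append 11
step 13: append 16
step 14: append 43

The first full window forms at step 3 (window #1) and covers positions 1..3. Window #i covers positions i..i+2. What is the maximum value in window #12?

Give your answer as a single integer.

Answer: 43

Derivation:
step 1: append 27 -> window=[27] (not full yet)
step 2: append 9 -> window=[27, 9] (not full yet)
step 3: append 7 -> window=[27, 9, 7] -> max=27
step 4: append 55 -> window=[9, 7, 55] -> max=55
step 5: append 52 -> window=[7, 55, 52] -> max=55
step 6: append 5 -> window=[55, 52, 5] -> max=55
step 7: append 27 -> window=[52, 5, 27] -> max=52
step 8: append 64 -> window=[5, 27, 64] -> max=64
step 9: append 40 -> window=[27, 64, 40] -> max=64
step 10: append 14 -> window=[64, 40, 14] -> max=64
step 11: append 49 -> window=[40, 14, 49] -> max=49
step 12: append 11 -> window=[14, 49, 11] -> max=49
step 13: append 16 -> window=[49, 11, 16] -> max=49
step 14: append 43 -> window=[11, 16, 43] -> max=43
Window #12 max = 43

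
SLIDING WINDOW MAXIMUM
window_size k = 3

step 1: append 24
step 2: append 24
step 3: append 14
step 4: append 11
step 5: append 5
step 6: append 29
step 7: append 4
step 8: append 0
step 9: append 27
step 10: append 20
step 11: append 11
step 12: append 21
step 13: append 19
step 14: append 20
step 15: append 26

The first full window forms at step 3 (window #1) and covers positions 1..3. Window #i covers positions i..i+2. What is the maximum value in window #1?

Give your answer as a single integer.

step 1: append 24 -> window=[24] (not full yet)
step 2: append 24 -> window=[24, 24] (not full yet)
step 3: append 14 -> window=[24, 24, 14] -> max=24
Window #1 max = 24

Answer: 24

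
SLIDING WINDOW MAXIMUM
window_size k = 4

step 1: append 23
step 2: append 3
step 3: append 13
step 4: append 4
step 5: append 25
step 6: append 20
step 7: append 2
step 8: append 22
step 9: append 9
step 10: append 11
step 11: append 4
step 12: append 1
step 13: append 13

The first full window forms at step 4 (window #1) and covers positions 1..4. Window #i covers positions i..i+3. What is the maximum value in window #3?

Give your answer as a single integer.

Answer: 25

Derivation:
step 1: append 23 -> window=[23] (not full yet)
step 2: append 3 -> window=[23, 3] (not full yet)
step 3: append 13 -> window=[23, 3, 13] (not full yet)
step 4: append 4 -> window=[23, 3, 13, 4] -> max=23
step 5: append 25 -> window=[3, 13, 4, 25] -> max=25
step 6: append 20 -> window=[13, 4, 25, 20] -> max=25
Window #3 max = 25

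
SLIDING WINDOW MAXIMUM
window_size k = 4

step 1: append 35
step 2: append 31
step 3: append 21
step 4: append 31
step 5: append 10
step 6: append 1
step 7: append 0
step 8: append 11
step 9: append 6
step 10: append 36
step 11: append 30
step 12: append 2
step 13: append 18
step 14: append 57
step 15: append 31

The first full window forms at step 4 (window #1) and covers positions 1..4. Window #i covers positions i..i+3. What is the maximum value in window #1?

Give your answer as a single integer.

Answer: 35

Derivation:
step 1: append 35 -> window=[35] (not full yet)
step 2: append 31 -> window=[35, 31] (not full yet)
step 3: append 21 -> window=[35, 31, 21] (not full yet)
step 4: append 31 -> window=[35, 31, 21, 31] -> max=35
Window #1 max = 35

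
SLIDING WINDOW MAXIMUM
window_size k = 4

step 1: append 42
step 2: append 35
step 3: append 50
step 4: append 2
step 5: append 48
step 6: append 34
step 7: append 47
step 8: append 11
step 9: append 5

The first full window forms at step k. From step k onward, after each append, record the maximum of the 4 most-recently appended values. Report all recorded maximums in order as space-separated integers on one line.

step 1: append 42 -> window=[42] (not full yet)
step 2: append 35 -> window=[42, 35] (not full yet)
step 3: append 50 -> window=[42, 35, 50] (not full yet)
step 4: append 2 -> window=[42, 35, 50, 2] -> max=50
step 5: append 48 -> window=[35, 50, 2, 48] -> max=50
step 6: append 34 -> window=[50, 2, 48, 34] -> max=50
step 7: append 47 -> window=[2, 48, 34, 47] -> max=48
step 8: append 11 -> window=[48, 34, 47, 11] -> max=48
step 9: append 5 -> window=[34, 47, 11, 5] -> max=47

Answer: 50 50 50 48 48 47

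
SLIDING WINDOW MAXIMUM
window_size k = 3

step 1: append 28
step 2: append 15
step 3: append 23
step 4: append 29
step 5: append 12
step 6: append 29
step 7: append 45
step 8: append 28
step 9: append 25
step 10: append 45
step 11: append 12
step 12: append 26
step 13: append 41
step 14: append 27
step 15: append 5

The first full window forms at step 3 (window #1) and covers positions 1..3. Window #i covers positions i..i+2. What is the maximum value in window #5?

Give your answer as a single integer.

step 1: append 28 -> window=[28] (not full yet)
step 2: append 15 -> window=[28, 15] (not full yet)
step 3: append 23 -> window=[28, 15, 23] -> max=28
step 4: append 29 -> window=[15, 23, 29] -> max=29
step 5: append 12 -> window=[23, 29, 12] -> max=29
step 6: append 29 -> window=[29, 12, 29] -> max=29
step 7: append 45 -> window=[12, 29, 45] -> max=45
Window #5 max = 45

Answer: 45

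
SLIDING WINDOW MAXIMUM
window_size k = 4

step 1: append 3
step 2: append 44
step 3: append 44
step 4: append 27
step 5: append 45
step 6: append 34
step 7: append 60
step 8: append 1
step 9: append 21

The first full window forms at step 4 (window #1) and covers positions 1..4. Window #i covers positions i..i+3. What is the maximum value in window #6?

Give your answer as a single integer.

step 1: append 3 -> window=[3] (not full yet)
step 2: append 44 -> window=[3, 44] (not full yet)
step 3: append 44 -> window=[3, 44, 44] (not full yet)
step 4: append 27 -> window=[3, 44, 44, 27] -> max=44
step 5: append 45 -> window=[44, 44, 27, 45] -> max=45
step 6: append 34 -> window=[44, 27, 45, 34] -> max=45
step 7: append 60 -> window=[27, 45, 34, 60] -> max=60
step 8: append 1 -> window=[45, 34, 60, 1] -> max=60
step 9: append 21 -> window=[34, 60, 1, 21] -> max=60
Window #6 max = 60

Answer: 60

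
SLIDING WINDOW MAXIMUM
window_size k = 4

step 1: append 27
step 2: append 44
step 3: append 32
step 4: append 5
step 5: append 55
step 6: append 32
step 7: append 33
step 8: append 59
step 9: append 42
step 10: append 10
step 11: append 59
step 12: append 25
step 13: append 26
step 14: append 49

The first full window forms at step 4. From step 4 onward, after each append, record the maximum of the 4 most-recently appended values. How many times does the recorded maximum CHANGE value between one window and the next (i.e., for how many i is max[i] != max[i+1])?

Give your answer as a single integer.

step 1: append 27 -> window=[27] (not full yet)
step 2: append 44 -> window=[27, 44] (not full yet)
step 3: append 32 -> window=[27, 44, 32] (not full yet)
step 4: append 5 -> window=[27, 44, 32, 5] -> max=44
step 5: append 55 -> window=[44, 32, 5, 55] -> max=55
step 6: append 32 -> window=[32, 5, 55, 32] -> max=55
step 7: append 33 -> window=[5, 55, 32, 33] -> max=55
step 8: append 59 -> window=[55, 32, 33, 59] -> max=59
step 9: append 42 -> window=[32, 33, 59, 42] -> max=59
step 10: append 10 -> window=[33, 59, 42, 10] -> max=59
step 11: append 59 -> window=[59, 42, 10, 59] -> max=59
step 12: append 25 -> window=[42, 10, 59, 25] -> max=59
step 13: append 26 -> window=[10, 59, 25, 26] -> max=59
step 14: append 49 -> window=[59, 25, 26, 49] -> max=59
Recorded maximums: 44 55 55 55 59 59 59 59 59 59 59
Changes between consecutive maximums: 2

Answer: 2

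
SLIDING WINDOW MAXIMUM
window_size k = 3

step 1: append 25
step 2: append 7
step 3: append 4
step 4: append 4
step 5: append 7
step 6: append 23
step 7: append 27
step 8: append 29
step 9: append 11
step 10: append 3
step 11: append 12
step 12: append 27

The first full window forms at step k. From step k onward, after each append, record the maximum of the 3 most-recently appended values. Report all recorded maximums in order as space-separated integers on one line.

step 1: append 25 -> window=[25] (not full yet)
step 2: append 7 -> window=[25, 7] (not full yet)
step 3: append 4 -> window=[25, 7, 4] -> max=25
step 4: append 4 -> window=[7, 4, 4] -> max=7
step 5: append 7 -> window=[4, 4, 7] -> max=7
step 6: append 23 -> window=[4, 7, 23] -> max=23
step 7: append 27 -> window=[7, 23, 27] -> max=27
step 8: append 29 -> window=[23, 27, 29] -> max=29
step 9: append 11 -> window=[27, 29, 11] -> max=29
step 10: append 3 -> window=[29, 11, 3] -> max=29
step 11: append 12 -> window=[11, 3, 12] -> max=12
step 12: append 27 -> window=[3, 12, 27] -> max=27

Answer: 25 7 7 23 27 29 29 29 12 27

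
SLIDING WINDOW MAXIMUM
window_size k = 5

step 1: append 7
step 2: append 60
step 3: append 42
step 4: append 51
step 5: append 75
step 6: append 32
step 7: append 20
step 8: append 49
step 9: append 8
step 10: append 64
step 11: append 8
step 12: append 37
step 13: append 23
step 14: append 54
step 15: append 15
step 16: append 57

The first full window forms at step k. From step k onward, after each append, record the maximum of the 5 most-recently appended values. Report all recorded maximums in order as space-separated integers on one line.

step 1: append 7 -> window=[7] (not full yet)
step 2: append 60 -> window=[7, 60] (not full yet)
step 3: append 42 -> window=[7, 60, 42] (not full yet)
step 4: append 51 -> window=[7, 60, 42, 51] (not full yet)
step 5: append 75 -> window=[7, 60, 42, 51, 75] -> max=75
step 6: append 32 -> window=[60, 42, 51, 75, 32] -> max=75
step 7: append 20 -> window=[42, 51, 75, 32, 20] -> max=75
step 8: append 49 -> window=[51, 75, 32, 20, 49] -> max=75
step 9: append 8 -> window=[75, 32, 20, 49, 8] -> max=75
step 10: append 64 -> window=[32, 20, 49, 8, 64] -> max=64
step 11: append 8 -> window=[20, 49, 8, 64, 8] -> max=64
step 12: append 37 -> window=[49, 8, 64, 8, 37] -> max=64
step 13: append 23 -> window=[8, 64, 8, 37, 23] -> max=64
step 14: append 54 -> window=[64, 8, 37, 23, 54] -> max=64
step 15: append 15 -> window=[8, 37, 23, 54, 15] -> max=54
step 16: append 57 -> window=[37, 23, 54, 15, 57] -> max=57

Answer: 75 75 75 75 75 64 64 64 64 64 54 57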